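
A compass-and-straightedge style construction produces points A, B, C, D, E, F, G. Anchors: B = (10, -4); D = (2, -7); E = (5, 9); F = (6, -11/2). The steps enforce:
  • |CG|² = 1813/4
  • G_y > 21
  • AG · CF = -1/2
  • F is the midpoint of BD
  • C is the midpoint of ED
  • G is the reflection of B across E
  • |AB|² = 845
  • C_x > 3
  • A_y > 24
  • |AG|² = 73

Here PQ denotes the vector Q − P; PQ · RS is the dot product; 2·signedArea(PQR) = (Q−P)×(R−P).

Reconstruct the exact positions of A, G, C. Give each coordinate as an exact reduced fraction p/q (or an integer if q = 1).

1. G_x = 0  [G is the reflection of B across E]
2. G_y = 22  [G is the reflection of B across E]
   → G = (0, 22)
3. C_x = 7/2  [C is the midpoint of ED]
4. C_y = 1  [C is the midpoint of ED]
   → C = (7/2, 1)
5. A_x = 8  [line -5/2·x + 13/2·y + -285/2 = 0 ∩ |AG|² = 73]
6. A_y = 25  [line -5/2·x + 13/2·y + -285/2 = 0 ∩ |AG|² = 73]
   → A = (8, 25)

A = (8, 25)
C = (7/2, 1)
G = (0, 22)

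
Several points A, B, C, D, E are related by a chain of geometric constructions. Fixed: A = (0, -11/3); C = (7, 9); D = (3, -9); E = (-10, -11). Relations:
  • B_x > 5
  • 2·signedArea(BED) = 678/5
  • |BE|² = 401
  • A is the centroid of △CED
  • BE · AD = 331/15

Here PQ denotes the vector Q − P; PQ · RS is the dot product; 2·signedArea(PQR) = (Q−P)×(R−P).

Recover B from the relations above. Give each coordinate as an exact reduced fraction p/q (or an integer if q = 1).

1. B_x = 27/5  [BE · AD = 331/15 ∩ 2·signedArea(BED) = 678/5]
2. B_y = 9/5  [BE · AD = 331/15 ∩ 2·signedArea(BED) = 678/5]
   → B = (27/5, 9/5)

B = (27/5, 9/5)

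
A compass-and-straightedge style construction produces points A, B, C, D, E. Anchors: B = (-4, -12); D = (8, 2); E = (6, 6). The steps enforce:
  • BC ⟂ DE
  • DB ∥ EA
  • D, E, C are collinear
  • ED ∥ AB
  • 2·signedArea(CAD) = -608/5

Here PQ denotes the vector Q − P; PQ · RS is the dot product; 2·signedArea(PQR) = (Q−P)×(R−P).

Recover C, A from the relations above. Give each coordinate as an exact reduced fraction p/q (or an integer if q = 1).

1. C_x = 56/5  [D, E, C are collinear ∩ BC ⟂ DE]
2. C_y = -22/5  [D, E, C are collinear ∩ BC ⟂ DE]
   → C = (56/5, -22/5)
3. A_x = -6  [ED ∥ AB ∩ DB ∥ EA]
4. A_y = -8  [ED ∥ AB ∩ DB ∥ EA]
   → A = (-6, -8)

A = (-6, -8)
C = (56/5, -22/5)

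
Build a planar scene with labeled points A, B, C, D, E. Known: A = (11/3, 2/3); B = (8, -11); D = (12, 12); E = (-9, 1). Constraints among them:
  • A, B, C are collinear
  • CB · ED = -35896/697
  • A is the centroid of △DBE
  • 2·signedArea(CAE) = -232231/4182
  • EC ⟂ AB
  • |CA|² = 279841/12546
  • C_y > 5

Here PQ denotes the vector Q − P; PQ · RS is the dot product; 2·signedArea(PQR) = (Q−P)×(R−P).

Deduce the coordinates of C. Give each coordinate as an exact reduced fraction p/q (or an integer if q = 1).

C = (2819/1394, 7101/1394)

1. C_x = 2819/1394  [A, B, C are collinear ∩ EC ⟂ AB]
2. C_y = 7101/1394  [A, B, C are collinear ∩ EC ⟂ AB]
   → C = (2819/1394, 7101/1394)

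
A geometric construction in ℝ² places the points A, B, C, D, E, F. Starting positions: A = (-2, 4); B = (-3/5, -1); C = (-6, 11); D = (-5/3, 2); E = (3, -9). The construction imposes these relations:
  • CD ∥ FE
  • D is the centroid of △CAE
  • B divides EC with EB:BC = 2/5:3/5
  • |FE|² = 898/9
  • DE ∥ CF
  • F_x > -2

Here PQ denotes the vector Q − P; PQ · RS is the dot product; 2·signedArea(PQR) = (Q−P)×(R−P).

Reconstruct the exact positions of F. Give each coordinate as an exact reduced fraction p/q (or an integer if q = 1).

1. F_x = -4/3  [CD ∥ FE ∩ DE ∥ CF]
2. F_y = 0  [CD ∥ FE ∩ DE ∥ CF]
   → F = (-4/3, 0)

F = (-4/3, 0)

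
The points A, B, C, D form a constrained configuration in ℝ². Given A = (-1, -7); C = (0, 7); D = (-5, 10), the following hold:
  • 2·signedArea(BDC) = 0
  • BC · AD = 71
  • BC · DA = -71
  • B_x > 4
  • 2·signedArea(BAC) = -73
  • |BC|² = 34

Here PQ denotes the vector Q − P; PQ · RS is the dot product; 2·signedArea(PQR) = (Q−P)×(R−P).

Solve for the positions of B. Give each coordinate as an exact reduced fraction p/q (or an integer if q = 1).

1. B_x = 5  [2·signedArea(BDC) = 0 ∩ BC · AD = 71]
2. B_y = 4  [2·signedArea(BDC) = 0 ∩ BC · AD = 71]
   → B = (5, 4)

B = (5, 4)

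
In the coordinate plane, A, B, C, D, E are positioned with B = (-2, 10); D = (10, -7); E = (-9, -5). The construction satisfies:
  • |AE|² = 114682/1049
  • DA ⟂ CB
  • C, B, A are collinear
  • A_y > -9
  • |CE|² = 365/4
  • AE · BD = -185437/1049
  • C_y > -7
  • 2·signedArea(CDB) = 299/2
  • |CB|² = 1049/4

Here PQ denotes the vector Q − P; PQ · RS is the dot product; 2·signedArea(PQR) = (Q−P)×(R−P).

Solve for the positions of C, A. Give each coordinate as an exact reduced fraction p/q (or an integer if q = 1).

A = (922/1049, -8838/1049)
C = (1/2, -6)

1. A_x = 922/1049  [line -12·x + 17·y + 161310/1049 = 0 ∩ |AE|² = 114682/1049]
2. A_y = -8838/1049  [line -12·x + 17·y + 161310/1049 = 0 ∩ |AE|² = 114682/1049]
   → A = (922/1049, -8838/1049)
3. C_x = 1/2  [2·signedArea(CDB) = 299/2 ∩ C, B, A are collinear]
4. C_y = -6  [2·signedArea(CDB) = 299/2 ∩ C, B, A are collinear]
   → C = (1/2, -6)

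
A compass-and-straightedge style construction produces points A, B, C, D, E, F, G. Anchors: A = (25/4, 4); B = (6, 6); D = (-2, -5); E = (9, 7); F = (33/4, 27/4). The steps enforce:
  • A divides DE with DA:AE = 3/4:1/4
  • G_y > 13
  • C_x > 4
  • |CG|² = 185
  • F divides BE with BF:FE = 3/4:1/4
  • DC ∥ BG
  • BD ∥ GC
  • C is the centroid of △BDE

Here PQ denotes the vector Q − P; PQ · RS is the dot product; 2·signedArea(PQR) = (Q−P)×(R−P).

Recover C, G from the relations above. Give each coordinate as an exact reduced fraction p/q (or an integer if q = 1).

C = (13/3, 8/3)
G = (37/3, 41/3)

1. C_x = 13/3  [C is the centroid of △BDE]
2. C_y = 8/3  [C is the centroid of △BDE]
   → C = (13/3, 8/3)
3. G_x = 37/3  [BD ∥ GC ∩ DC ∥ BG]
4. G_y = 41/3  [BD ∥ GC ∩ DC ∥ BG]
   → G = (37/3, 41/3)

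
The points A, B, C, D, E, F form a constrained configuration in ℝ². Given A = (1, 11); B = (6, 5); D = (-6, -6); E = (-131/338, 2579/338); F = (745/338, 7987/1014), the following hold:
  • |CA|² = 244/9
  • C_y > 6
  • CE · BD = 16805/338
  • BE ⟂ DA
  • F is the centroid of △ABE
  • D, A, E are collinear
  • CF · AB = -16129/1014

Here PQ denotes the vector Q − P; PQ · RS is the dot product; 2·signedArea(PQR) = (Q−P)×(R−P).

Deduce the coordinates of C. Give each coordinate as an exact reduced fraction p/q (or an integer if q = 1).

1. C_x = 13/3  [CF · AB = -16129/1014 ∩ CE · BD = 16805/338]
2. C_y = 7  [CF · AB = -16129/1014 ∩ CE · BD = 16805/338]
   → C = (13/3, 7)

C = (13/3, 7)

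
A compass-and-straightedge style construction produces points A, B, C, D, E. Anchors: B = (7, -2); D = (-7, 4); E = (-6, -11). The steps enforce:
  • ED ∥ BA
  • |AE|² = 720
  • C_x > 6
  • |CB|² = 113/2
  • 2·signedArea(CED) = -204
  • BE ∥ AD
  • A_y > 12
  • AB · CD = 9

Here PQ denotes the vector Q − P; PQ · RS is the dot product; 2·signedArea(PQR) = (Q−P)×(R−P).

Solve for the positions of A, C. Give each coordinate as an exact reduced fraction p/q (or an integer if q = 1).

A = (6, 13)
C = (13/2, 11/2)

1. A_x = 6  [BE ∥ AD ∩ ED ∥ BA]
2. A_y = 13  [BE ∥ AD ∩ ED ∥ BA]
   → A = (6, 13)
3. C_x = 13/2  [2·signedArea(CED) = -204 ∩ AB · CD = 9]
4. C_y = 11/2  [2·signedArea(CED) = -204 ∩ AB · CD = 9]
   → C = (13/2, 11/2)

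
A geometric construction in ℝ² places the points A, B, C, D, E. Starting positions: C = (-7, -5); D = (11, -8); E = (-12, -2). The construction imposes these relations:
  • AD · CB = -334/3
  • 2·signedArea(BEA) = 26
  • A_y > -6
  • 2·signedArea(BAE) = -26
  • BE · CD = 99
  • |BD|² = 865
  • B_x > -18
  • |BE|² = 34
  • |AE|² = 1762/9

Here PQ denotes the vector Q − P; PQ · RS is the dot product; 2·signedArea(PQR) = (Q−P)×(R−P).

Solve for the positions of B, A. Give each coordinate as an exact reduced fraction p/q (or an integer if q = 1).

A = (5/3, -5)
B = (-17, 1)

1. B_x = -17  [line -18·x + 3·y + -309 = 0 ∩ |BD|² = 865]
2. B_y = 1  [line -18·x + 3·y + -309 = 0 ∩ |BD|² = 865]
   → B = (-17, 1)
3. A_x = 5/3  [2·signedArea(BEA) = 26 ∩ AD · CB = -334/3]
4. A_y = -5  [2·signedArea(BEA) = 26 ∩ AD · CB = -334/3]
   → A = (5/3, -5)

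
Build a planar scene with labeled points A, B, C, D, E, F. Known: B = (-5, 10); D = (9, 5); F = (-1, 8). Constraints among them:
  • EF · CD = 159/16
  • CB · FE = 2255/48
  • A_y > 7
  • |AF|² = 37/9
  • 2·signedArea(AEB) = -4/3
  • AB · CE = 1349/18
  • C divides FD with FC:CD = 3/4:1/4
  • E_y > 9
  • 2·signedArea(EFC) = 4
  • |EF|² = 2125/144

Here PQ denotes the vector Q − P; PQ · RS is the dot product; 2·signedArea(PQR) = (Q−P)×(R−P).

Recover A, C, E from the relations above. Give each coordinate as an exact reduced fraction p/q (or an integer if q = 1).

1. C_x = 13/2  [C divides FD with FC:CD = 3/4:1/4]
2. C_y = 23/4  [C divides FD with FC:CD = 3/4:1/4]
   → C = (13/2, 23/4)
3. E_x = -9/2  [2·signedArea(EFC) = 4 ∩ EF · CD = 159/16]
4. E_y = 115/12  [2·signedArea(EFC) = 4 ∩ EF · CD = 159/16]
   → E = (-9/2, 115/12)
5. A_x = 1  [2·signedArea(AEB) = -4/3 ∩ AB · CE = 1349/18]
6. A_y = 23/3  [2·signedArea(AEB) = -4/3 ∩ AB · CE = 1349/18]
   → A = (1, 23/3)

A = (1, 23/3)
C = (13/2, 23/4)
E = (-9/2, 115/12)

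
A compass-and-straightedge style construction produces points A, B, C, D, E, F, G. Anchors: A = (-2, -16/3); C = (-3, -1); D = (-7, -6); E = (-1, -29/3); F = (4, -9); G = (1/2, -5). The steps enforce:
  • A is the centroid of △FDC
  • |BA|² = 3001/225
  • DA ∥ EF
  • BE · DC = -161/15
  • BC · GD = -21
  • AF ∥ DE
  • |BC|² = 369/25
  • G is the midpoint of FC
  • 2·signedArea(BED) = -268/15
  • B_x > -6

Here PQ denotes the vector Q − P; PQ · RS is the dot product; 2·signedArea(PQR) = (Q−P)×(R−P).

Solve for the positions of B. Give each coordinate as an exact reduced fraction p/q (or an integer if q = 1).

1. B_x = -27/5  [2·signedArea(BED) = -268/15 ∩ BE · DC = -161/15]
2. B_y = -4  [2·signedArea(BED) = -268/15 ∩ BE · DC = -161/15]
   → B = (-27/5, -4)

B = (-27/5, -4)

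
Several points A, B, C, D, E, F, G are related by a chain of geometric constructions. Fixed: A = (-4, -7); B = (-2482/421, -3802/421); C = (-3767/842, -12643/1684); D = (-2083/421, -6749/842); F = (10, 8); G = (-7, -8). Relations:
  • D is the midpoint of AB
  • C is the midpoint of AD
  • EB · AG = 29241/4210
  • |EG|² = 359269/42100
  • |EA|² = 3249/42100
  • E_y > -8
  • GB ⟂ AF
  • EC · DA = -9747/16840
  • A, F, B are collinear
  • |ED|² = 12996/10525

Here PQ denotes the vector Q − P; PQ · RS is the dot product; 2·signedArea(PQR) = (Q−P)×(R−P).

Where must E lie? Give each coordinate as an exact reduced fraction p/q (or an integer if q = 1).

1. E_x = -8819/2105  [EB · AG = 29241/4210 ∩ EC · DA = -9747/16840]
2. E_y = -6065/842  [EB · AG = 29241/4210 ∩ EC · DA = -9747/16840]
   → E = (-8819/2105, -6065/842)

E = (-8819/2105, -6065/842)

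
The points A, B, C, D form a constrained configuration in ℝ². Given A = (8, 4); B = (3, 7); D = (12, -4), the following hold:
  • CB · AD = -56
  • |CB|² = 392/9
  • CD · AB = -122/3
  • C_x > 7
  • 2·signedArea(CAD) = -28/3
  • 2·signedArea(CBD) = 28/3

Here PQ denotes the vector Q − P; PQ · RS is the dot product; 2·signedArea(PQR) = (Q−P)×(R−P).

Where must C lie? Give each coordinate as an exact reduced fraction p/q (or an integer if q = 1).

C = (23/3, 7/3)

1. C_x = 23/3  [CB · AD = -56 ∩ 2·signedArea(CBD) = 28/3]
2. C_y = 7/3  [CB · AD = -56 ∩ 2·signedArea(CBD) = 28/3]
   → C = (23/3, 7/3)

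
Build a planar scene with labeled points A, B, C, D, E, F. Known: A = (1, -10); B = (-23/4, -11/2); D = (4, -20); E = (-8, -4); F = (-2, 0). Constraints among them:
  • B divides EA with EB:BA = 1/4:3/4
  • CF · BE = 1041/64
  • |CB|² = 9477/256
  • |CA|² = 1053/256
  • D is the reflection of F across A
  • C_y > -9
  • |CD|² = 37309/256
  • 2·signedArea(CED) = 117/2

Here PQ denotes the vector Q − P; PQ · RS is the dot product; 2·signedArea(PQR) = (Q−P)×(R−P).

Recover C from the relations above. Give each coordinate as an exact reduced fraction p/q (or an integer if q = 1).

1. C_x = -11/16  [2·signedArea(CED) = 117/2 ∩ CF · BE = 1041/64]
2. C_y = -71/8  [2·signedArea(CED) = 117/2 ∩ CF · BE = 1041/64]
   → C = (-11/16, -71/8)

C = (-11/16, -71/8)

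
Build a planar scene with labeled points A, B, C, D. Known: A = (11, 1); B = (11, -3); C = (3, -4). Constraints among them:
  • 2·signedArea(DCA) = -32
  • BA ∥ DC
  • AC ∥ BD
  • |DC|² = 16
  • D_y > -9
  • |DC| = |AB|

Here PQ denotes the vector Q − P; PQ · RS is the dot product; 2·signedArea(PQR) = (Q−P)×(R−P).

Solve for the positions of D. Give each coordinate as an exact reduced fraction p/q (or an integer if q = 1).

D = (3, -8)

1. D_x = 3  [BA ∥ DC ∩ AC ∥ BD]
2. D_y = -8  [BA ∥ DC ∩ AC ∥ BD]
   → D = (3, -8)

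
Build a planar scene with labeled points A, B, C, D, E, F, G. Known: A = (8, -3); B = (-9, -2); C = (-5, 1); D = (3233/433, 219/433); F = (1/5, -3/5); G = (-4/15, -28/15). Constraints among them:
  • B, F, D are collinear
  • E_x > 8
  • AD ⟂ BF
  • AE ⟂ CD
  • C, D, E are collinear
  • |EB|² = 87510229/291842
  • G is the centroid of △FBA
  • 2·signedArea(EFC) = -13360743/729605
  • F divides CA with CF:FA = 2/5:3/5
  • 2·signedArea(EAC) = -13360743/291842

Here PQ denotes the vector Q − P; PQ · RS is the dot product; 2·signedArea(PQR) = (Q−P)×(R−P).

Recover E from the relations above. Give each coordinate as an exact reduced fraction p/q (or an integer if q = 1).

1. E_x = 11874947/1459210  [C, D, E are collinear ∩ AE ⟂ CD]
2. E_y = 699189/1459210  [C, D, E are collinear ∩ AE ⟂ CD]
   → E = (11874947/1459210, 699189/1459210)

E = (11874947/1459210, 699189/1459210)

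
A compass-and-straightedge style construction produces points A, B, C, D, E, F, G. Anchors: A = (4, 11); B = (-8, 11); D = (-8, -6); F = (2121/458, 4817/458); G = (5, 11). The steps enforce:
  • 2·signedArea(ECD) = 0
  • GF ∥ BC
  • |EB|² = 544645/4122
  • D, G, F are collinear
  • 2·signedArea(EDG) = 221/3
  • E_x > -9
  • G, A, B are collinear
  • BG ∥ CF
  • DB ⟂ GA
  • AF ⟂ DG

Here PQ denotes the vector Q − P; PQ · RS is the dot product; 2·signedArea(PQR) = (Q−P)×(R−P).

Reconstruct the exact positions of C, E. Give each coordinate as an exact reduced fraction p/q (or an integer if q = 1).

C = (-3833/458, 4817/458)
E = (-11161/1374, -679/1374)

1. C_x = -3833/458  [BG ∥ CF ∩ GF ∥ BC]
2. C_y = 4817/458  [BG ∥ CF ∩ GF ∥ BC]
   → C = (-3833/458, 4817/458)
3. E_x = -11161/1374  [2·signedArea(ECD) = 0 ∩ 2·signedArea(EDG) = 221/3]
4. E_y = -679/1374  [2·signedArea(ECD) = 0 ∩ 2·signedArea(EDG) = 221/3]
   → E = (-11161/1374, -679/1374)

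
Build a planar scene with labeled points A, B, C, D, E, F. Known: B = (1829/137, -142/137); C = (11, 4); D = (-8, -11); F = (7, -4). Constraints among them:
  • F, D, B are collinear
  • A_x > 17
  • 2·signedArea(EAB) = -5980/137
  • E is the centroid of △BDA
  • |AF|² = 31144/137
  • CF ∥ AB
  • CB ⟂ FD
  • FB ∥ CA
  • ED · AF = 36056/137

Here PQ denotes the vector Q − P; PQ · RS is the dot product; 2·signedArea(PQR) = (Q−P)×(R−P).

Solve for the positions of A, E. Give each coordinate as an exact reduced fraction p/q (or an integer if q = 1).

1. A_x = 2377/137  [CF ∥ AB ∩ FB ∥ CA]
2. A_y = 954/137  [CF ∥ AB ∩ FB ∥ CA]
   → A = (2377/137, 954/137)
3. E_x = 3110/411  [E is the centroid of △BDA]
4. E_y = -695/411  [E is the centroid of △BDA]
   → E = (3110/411, -695/411)

A = (2377/137, 954/137)
E = (3110/411, -695/411)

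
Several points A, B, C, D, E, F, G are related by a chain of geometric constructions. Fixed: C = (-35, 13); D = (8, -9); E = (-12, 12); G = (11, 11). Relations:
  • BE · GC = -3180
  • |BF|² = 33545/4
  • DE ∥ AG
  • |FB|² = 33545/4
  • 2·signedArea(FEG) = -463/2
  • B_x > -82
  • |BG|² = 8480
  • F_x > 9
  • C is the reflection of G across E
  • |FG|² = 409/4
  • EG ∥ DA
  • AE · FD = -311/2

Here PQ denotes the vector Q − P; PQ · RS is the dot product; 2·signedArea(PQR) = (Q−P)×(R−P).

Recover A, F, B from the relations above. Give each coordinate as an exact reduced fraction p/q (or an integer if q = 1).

1. A_x = 31  [DE ∥ AG ∩ EG ∥ DA]
2. A_y = -10  [DE ∥ AG ∩ EG ∥ DA]
   → A = (31, -10)
3. F_x = 19/2  [2·signedArea(FEG) = -463/2 ∩ AE · FD = -311/2]
4. F_y = 1  [2·signedArea(FEG) = -463/2 ∩ AE · FD = -311/2]
   → F = (19/2, 1)
5. B_x = -81  [line 46·x + -2·y + 3756 = 0 ∩ |BG|² = 8480]
6. B_y = 15  [line 46·x + -2·y + 3756 = 0 ∩ |BG|² = 8480]
   → B = (-81, 15)

A = (31, -10)
B = (-81, 15)
F = (19/2, 1)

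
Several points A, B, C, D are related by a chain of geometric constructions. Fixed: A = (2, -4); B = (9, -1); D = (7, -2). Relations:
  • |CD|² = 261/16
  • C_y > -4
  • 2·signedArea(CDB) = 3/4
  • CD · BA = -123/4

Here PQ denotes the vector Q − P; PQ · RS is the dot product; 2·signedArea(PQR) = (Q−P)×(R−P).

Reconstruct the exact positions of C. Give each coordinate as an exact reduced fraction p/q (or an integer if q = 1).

C = (13/4, -7/2)

1. C_x = 13/4  [2·signedArea(CDB) = 3/4 ∩ CD · BA = -123/4]
2. C_y = -7/2  [2·signedArea(CDB) = 3/4 ∩ CD · BA = -123/4]
   → C = (13/4, -7/2)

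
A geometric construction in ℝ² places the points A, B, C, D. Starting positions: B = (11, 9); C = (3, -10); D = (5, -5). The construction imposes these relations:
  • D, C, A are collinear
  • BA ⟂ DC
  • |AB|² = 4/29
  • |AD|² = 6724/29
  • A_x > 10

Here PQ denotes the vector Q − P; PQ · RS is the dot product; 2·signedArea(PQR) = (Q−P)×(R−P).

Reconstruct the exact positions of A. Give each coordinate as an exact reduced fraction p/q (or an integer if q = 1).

1. A_x = 309/29  [D, C, A are collinear ∩ BA ⟂ DC]
2. A_y = 265/29  [D, C, A are collinear ∩ BA ⟂ DC]
   → A = (309/29, 265/29)

A = (309/29, 265/29)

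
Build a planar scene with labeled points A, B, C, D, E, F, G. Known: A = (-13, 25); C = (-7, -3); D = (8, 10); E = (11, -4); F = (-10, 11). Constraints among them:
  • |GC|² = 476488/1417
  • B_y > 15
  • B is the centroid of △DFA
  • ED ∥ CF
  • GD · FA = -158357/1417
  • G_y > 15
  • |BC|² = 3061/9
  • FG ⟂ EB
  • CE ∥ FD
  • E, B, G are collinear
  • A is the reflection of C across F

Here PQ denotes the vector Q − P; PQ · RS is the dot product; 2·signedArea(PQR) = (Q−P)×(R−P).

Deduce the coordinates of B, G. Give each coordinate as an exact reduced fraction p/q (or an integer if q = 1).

B = (-5, 46/3)
G = (-6949/1417, 21563/1417)

1. B_x = -5  [B is the centroid of △DFA]
2. B_y = 46/3  [B is the centroid of △DFA]
   → B = (-5, 46/3)
3. G_x = -6949/1417  [E, B, G are collinear ∩ FG ⟂ EB]
4. G_y = 21563/1417  [E, B, G are collinear ∩ FG ⟂ EB]
   → G = (-6949/1417, 21563/1417)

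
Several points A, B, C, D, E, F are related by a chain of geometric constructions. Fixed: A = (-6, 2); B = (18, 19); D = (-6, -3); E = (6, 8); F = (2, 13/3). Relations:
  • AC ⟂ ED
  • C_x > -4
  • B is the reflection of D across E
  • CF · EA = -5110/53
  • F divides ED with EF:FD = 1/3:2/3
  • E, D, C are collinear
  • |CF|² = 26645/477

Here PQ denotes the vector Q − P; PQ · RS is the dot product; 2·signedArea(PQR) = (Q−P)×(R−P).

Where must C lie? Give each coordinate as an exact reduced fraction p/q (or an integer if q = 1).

C = (-186/53, -38/53)

1. C_x = -186/53  [E, D, C are collinear ∩ AC ⟂ ED]
2. C_y = -38/53  [E, D, C are collinear ∩ AC ⟂ ED]
   → C = (-186/53, -38/53)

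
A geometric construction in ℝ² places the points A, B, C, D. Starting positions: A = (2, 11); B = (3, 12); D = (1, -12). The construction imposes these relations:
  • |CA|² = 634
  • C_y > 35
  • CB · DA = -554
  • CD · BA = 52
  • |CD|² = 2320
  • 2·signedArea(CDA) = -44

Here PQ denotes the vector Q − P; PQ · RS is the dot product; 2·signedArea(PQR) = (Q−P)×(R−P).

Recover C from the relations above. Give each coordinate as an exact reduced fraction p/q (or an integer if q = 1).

C = (5, 36)

1. C_x = 5  [CB · DA = -554 ∩ CD · BA = 52]
2. C_y = 36  [CB · DA = -554 ∩ CD · BA = 52]
   → C = (5, 36)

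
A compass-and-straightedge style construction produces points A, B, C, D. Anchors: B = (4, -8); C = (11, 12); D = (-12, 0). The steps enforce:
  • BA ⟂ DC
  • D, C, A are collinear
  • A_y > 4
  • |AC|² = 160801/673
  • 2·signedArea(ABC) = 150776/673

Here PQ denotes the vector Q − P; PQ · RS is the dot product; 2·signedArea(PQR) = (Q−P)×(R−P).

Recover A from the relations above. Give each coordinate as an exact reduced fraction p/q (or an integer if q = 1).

1. A_x = -1820/673  [D, C, A are collinear ∩ BA ⟂ DC]
2. A_y = 3264/673  [D, C, A are collinear ∩ BA ⟂ DC]
   → A = (-1820/673, 3264/673)

A = (-1820/673, 3264/673)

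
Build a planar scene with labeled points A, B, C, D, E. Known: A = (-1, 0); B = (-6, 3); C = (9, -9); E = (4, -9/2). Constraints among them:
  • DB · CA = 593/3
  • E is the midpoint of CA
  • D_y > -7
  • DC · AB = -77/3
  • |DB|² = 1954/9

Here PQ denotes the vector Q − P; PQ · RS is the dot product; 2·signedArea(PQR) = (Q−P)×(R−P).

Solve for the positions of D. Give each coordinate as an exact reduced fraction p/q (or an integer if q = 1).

D = (17/3, -6)

1. D_x = 17/3  [DB · CA = 593/3 ∩ DC · AB = -77/3]
2. D_y = -6  [DB · CA = 593/3 ∩ DC · AB = -77/3]
   → D = (17/3, -6)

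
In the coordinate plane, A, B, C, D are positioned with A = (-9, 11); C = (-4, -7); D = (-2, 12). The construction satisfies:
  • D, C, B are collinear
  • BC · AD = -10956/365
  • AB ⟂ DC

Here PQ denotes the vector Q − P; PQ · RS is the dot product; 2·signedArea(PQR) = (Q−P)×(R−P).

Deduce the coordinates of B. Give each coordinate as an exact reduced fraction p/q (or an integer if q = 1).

B = (-796/365, 3753/365)

1. B_x = -796/365  [D, C, B are collinear ∩ AB ⟂ DC]
2. B_y = 3753/365  [D, C, B are collinear ∩ AB ⟂ DC]
   → B = (-796/365, 3753/365)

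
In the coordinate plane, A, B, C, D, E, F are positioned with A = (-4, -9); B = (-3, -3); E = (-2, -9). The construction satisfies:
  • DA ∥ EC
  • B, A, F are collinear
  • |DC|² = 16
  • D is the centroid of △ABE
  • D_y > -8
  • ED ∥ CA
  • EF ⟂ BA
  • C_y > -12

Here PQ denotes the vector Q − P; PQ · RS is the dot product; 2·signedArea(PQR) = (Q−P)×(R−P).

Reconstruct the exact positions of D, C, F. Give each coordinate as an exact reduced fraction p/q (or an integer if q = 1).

1. D_x = -3  [D is the centroid of △ABE]
2. D_y = -7  [D is the centroid of △ABE]
   → D = (-3, -7)
3. C_x = -3  [ED ∥ CA ∩ DA ∥ EC]
4. C_y = -11  [ED ∥ CA ∩ DA ∥ EC]
   → C = (-3, -11)
5. F_x = -146/37  [B, A, F are collinear ∩ EF ⟂ BA]
6. F_y = -321/37  [B, A, F are collinear ∩ EF ⟂ BA]
   → F = (-146/37, -321/37)

C = (-3, -11)
D = (-3, -7)
F = (-146/37, -321/37)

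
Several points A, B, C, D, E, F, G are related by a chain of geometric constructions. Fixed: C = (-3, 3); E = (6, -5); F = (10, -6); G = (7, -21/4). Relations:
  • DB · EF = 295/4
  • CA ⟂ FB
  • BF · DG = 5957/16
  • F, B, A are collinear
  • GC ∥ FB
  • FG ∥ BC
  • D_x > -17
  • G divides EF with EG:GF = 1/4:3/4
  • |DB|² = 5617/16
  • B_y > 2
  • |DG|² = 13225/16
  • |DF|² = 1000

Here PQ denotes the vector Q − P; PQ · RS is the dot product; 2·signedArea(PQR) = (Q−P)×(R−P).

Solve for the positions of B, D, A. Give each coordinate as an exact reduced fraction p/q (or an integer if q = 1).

1. B_x = 0  [FG ∥ BC ∩ GC ∥ FB]
2. B_y = 9/4  [FG ∥ BC ∩ GC ∥ FB]
   → B = (0, 9/4)
3. D_x = -16  [DB · EF = 295/4 ∩ BF · DG = 5957/16]
4. D_y = 12  [DB · EF = 295/4 ∩ BF · DG = 5957/16]
   → D = (-16, 12)
5. A_x = -5790/2689  [F, B, A are collinear ∩ CA ⟂ FB]
6. A_y = 10827/2689  [F, B, A are collinear ∩ CA ⟂ FB]
   → A = (-5790/2689, 10827/2689)

A = (-5790/2689, 10827/2689)
B = (0, 9/4)
D = (-16, 12)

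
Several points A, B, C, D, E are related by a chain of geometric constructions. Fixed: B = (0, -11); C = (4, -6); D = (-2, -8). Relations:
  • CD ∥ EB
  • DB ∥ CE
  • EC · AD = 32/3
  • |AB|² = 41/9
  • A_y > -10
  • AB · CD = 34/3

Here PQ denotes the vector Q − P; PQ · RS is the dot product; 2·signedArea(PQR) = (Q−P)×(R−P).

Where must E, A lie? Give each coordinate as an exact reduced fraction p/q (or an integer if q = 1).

A = (4/3, -28/3)
E = (6, -9)

1. E_x = 6  [CD ∥ EB ∩ DB ∥ CE]
2. E_y = -9  [CD ∥ EB ∩ DB ∥ CE]
   → E = (6, -9)
3. A_x = 4/3  [AB · CD = 34/3 ∩ EC · AD = 32/3]
4. A_y = -28/3  [AB · CD = 34/3 ∩ EC · AD = 32/3]
   → A = (4/3, -28/3)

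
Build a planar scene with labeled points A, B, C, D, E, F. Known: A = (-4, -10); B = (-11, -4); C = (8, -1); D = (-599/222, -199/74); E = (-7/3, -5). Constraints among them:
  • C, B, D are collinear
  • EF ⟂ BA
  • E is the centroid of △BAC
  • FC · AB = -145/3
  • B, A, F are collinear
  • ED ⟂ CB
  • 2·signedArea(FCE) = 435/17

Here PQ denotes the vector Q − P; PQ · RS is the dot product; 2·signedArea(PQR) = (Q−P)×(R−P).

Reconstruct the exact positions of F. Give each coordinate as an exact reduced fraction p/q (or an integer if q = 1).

F = (-281/51, -148/17)

1. F_x = -281/51  [B, A, F are collinear ∩ EF ⟂ BA]
2. F_y = -148/17  [B, A, F are collinear ∩ EF ⟂ BA]
   → F = (-281/51, -148/17)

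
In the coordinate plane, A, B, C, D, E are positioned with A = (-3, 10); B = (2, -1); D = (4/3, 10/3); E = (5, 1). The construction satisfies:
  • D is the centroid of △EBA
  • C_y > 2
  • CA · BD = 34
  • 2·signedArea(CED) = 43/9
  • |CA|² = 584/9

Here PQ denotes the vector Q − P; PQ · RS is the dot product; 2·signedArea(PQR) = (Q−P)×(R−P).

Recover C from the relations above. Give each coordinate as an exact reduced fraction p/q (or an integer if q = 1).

1. C_x = 1/3  [CA · BD = 34 ∩ 2·signedArea(CED) = 43/9]
2. C_y = 8/3  [CA · BD = 34 ∩ 2·signedArea(CED) = 43/9]
   → C = (1/3, 8/3)

C = (1/3, 8/3)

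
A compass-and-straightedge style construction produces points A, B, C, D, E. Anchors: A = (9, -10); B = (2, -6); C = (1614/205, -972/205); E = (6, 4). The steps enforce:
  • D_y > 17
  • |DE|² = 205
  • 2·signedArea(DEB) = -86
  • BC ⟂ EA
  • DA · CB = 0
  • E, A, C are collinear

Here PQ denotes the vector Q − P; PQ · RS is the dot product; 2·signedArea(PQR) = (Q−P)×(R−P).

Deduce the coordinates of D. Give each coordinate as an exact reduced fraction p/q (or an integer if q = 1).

1. D_x = 3  [DA · CB = 0 ∩ 2·signedArea(DEB) = -86]
2. D_y = 18  [DA · CB = 0 ∩ 2·signedArea(DEB) = -86]
   → D = (3, 18)

D = (3, 18)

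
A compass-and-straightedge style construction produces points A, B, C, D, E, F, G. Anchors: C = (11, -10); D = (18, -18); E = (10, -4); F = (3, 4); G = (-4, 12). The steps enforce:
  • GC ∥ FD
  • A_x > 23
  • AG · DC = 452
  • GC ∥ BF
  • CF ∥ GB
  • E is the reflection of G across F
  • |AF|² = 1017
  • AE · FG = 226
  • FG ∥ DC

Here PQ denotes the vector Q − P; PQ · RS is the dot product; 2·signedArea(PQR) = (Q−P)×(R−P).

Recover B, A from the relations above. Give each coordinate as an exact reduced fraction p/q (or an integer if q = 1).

A = (24, -20)
B = (-12, 26)

1. B_x = -12  [GC ∥ BF ∩ CF ∥ GB]
2. B_y = 26  [GC ∥ BF ∩ CF ∥ GB]
   → B = (-12, 26)
3. A_x = 24  [line 7·x + -8·y + -328 = 0 ∩ |AF|² = 1017]
4. A_y = -20  [line 7·x + -8·y + -328 = 0 ∩ |AF|² = 1017]
   → A = (24, -20)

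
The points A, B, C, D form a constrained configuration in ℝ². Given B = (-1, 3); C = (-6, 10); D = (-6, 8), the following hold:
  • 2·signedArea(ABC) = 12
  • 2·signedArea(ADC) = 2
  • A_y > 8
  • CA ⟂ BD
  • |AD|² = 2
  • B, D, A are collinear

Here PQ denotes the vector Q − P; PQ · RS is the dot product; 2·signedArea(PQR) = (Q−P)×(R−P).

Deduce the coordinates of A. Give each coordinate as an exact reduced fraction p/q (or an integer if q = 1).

A = (-7, 9)

1. A_x = -7  [B, D, A are collinear ∩ CA ⟂ BD]
2. A_y = 9  [B, D, A are collinear ∩ CA ⟂ BD]
   → A = (-7, 9)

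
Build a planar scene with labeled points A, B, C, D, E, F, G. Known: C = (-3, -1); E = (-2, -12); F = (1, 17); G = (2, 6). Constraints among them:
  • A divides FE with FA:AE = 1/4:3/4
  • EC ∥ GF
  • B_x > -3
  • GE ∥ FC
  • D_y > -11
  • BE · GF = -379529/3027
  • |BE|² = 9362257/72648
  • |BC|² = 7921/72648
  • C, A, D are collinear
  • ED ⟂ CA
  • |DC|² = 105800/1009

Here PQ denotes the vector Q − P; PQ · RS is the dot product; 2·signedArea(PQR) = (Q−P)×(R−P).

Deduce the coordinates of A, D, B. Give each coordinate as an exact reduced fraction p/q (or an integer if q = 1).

1. A_x = 1/4  [A divides FE with FA:AE = 1/4:3/4]
2. A_y = 39/4  [A divides FE with FA:AE = 1/4:3/4]
   → A = (1/4, 39/4)
3. D_x = -6017/1009  [C, A, D are collinear ∩ ED ⟂ CA]
4. D_y = -10899/1009  [C, A, D are collinear ∩ ED ⟂ CA]
   → D = (-6017/1009, -10899/1009)
5. B_x = -35167/12108  [line 1·x + -11·y + -13981/3027 = 0 ∩ |BE|² = 9362257/72648]
6. B_y = -8281/12108  [line 1·x + -11·y + -13981/3027 = 0 ∩ |BE|² = 9362257/72648]
   → B = (-35167/12108, -8281/12108)

A = (1/4, 39/4)
B = (-35167/12108, -8281/12108)
D = (-6017/1009, -10899/1009)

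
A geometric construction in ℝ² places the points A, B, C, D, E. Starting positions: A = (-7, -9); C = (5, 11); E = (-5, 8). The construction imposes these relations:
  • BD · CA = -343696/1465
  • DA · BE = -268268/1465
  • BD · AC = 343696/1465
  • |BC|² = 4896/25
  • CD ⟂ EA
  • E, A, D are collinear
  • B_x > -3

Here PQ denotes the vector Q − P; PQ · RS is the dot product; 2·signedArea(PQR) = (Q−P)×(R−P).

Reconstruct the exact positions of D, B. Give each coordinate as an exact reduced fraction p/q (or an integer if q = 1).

1. D_x = -1323/293  [E, A, D are collinear ∩ CD ⟂ EA]
2. D_y = 3551/293  [E, A, D are collinear ∩ CD ⟂ EA]
   → D = (-1323/293, 3551/293)
3. B_x = -11/5  [BD · AC = 343696/1465 ∩ DA · BE = -268268/1465]
4. B_y = -1  [BD · AC = 343696/1465 ∩ DA · BE = -268268/1465]
   → B = (-11/5, -1)

B = (-11/5, -1)
D = (-1323/293, 3551/293)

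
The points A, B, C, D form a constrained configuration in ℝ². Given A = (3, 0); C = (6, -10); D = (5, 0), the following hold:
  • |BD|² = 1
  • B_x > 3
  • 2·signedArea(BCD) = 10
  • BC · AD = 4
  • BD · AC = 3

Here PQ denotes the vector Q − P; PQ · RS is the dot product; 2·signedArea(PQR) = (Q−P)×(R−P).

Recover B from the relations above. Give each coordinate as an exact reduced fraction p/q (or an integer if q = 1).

1. B_x = 4  [BD · AC = 3 ∩ 2·signedArea(BCD) = 10]
2. B_y = 0  [BD · AC = 3 ∩ 2·signedArea(BCD) = 10]
   → B = (4, 0)

B = (4, 0)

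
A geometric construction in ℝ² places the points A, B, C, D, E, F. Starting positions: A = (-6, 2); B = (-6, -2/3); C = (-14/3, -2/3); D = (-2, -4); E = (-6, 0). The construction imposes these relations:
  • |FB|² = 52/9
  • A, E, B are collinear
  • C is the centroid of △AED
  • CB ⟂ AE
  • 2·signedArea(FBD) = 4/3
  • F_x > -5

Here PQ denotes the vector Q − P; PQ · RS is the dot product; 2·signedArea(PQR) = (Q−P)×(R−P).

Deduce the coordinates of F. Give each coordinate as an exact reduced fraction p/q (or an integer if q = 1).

1. F_x = -4  [line 10/3·x + 4·y + 64/3 = 0 ∩ |FB|² = 52/9]
2. F_y = -2  [line 10/3·x + 4·y + 64/3 = 0 ∩ |FB|² = 52/9]
   → F = (-4, -2)

F = (-4, -2)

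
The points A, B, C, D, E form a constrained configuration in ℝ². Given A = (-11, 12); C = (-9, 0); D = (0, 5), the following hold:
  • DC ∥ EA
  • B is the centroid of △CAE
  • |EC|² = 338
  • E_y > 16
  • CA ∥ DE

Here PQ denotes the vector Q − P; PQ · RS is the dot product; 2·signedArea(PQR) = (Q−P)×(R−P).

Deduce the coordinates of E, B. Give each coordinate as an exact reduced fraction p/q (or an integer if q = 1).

B = (-22/3, 29/3)
E = (-2, 17)

1. E_x = -2  [DC ∥ EA ∩ CA ∥ DE]
2. E_y = 17  [DC ∥ EA ∩ CA ∥ DE]
   → E = (-2, 17)
3. B_x = -22/3  [B is the centroid of △CAE]
4. B_y = 29/3  [B is the centroid of △CAE]
   → B = (-22/3, 29/3)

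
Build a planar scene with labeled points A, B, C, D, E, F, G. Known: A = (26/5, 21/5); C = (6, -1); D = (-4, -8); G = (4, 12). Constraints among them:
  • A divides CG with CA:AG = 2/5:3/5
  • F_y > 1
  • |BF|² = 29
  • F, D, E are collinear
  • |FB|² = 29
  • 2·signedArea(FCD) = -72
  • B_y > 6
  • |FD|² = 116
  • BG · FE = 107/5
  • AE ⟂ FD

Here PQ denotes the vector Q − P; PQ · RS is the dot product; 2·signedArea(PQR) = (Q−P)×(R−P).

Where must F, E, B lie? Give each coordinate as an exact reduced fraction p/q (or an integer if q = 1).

B = (2, 7)
E = (214/145, 165/29)
F = (0, 2)

1. F_x = 0  [line 7·x + -10·y + 20 = 0 ∩ |FD|² = 116]
2. F_y = 2  [line 7·x + -10·y + 20 = 0 ∩ |FD|² = 116]
   → F = (0, 2)
3. E_x = 214/145  [F, D, E are collinear ∩ AE ⟂ FD]
4. E_y = 165/29  [F, D, E are collinear ∩ AE ⟂ FD]
   → E = (214/145, 165/29)
5. B_x = 2  [line -214/145·x + -107/29·y + 4173/145 = 0 ∩ |BF|² = 29]
6. B_y = 7  [line -214/145·x + -107/29·y + 4173/145 = 0 ∩ |BF|² = 29]
   → B = (2, 7)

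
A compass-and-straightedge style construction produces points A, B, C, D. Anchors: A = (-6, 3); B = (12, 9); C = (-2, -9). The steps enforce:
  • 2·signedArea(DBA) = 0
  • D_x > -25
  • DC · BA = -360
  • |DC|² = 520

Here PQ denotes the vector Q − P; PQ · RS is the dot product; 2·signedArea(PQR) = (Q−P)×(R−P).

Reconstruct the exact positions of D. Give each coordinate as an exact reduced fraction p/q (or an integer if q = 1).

D = (-24, -3)

1. D_x = -24  [2·signedArea(DBA) = 0 ∩ DC · BA = -360]
2. D_y = -3  [2·signedArea(DBA) = 0 ∩ DC · BA = -360]
   → D = (-24, -3)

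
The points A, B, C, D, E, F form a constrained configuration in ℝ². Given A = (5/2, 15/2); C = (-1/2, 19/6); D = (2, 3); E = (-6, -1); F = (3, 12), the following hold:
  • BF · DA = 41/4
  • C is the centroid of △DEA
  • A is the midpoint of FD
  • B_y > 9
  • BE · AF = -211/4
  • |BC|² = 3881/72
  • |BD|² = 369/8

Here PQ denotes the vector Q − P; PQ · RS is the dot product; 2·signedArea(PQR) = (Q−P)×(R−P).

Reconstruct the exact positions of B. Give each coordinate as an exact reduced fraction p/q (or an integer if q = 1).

B = (11/4, 39/4)

1. B_x = 11/4  [line -1/2·x + -9/2·y + 181/4 = 0 ∩ |BD|² = 369/8]
2. B_y = 39/4  [line -1/2·x + -9/2·y + 181/4 = 0 ∩ |BD|² = 369/8]
   → B = (11/4, 39/4)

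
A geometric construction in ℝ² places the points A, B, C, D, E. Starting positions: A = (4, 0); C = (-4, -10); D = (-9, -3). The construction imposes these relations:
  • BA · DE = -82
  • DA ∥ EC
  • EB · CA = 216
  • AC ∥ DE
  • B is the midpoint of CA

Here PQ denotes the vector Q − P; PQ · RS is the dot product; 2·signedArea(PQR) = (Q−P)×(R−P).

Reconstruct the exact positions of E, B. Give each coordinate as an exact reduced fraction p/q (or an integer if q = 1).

1. E_x = -17  [DA ∥ EC ∩ AC ∥ DE]
2. E_y = -13  [DA ∥ EC ∩ AC ∥ DE]
   → E = (-17, -13)
3. B_x = 0  [B is the midpoint of CA]
4. B_y = -5  [B is the midpoint of CA]
   → B = (0, -5)

B = (0, -5)
E = (-17, -13)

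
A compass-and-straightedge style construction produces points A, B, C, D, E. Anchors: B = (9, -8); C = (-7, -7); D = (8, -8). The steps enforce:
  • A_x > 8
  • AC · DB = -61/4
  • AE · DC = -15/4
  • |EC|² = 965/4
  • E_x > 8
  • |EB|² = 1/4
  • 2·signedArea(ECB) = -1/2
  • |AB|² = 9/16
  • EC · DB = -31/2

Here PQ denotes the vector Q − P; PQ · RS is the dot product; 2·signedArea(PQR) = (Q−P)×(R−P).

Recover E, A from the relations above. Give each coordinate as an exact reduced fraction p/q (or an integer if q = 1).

A = (33/4, -8)
E = (17/2, -8)

1. E_x = 17/2  [2·signedArea(ECB) = -1/2 ∩ EC · DB = -31/2]
2. E_y = -8  [2·signedArea(ECB) = -1/2 ∩ EC · DB = -31/2]
   → E = (17/2, -8)
3. A_x = 33/4  [AC · DB = -61/4 ∩ AE · DC = -15/4]
4. A_y = -8  [AC · DB = -61/4 ∩ AE · DC = -15/4]
   → A = (33/4, -8)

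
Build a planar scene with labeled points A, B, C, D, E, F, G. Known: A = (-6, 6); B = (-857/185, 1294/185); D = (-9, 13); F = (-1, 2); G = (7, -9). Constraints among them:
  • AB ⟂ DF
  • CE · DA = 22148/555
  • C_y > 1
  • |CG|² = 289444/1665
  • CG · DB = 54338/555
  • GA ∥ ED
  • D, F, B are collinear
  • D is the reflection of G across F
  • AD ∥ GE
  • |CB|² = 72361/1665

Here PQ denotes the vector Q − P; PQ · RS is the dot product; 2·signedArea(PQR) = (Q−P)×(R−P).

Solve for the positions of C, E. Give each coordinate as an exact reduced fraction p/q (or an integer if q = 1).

1. C_x = -419/555  [line -808/185·x + 1111/185·y + -7373/555 = 0 ∩ |CB|² = 72361/1665]
2. C_y = 923/555  [line -808/185·x + 1111/185·y + -7373/555 = 0 ∩ |CB|² = 72361/1665]
   → C = (-419/555, 923/555)
3. E_x = 4  [GA ∥ ED ∩ AD ∥ GE]
4. E_y = -2  [GA ∥ ED ∩ AD ∥ GE]
   → E = (4, -2)

C = (-419/555, 923/555)
E = (4, -2)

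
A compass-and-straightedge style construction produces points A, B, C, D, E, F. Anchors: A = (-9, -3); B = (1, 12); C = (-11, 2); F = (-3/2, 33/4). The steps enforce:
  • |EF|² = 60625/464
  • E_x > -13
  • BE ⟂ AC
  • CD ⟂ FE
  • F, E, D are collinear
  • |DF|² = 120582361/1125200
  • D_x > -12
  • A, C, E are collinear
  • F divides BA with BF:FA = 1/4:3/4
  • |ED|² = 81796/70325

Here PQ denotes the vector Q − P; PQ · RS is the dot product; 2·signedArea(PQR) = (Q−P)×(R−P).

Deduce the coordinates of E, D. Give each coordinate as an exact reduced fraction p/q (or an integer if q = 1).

D = (-824743/70325, 467626/70325)
E = (-371/29, 188/29)

1. E_x = -371/29  [A, C, E are collinear ∩ BE ⟂ AC]
2. E_y = 188/29  [A, C, E are collinear ∩ BE ⟂ AC]
   → E = (-371/29, 188/29)
3. D_x = -824743/70325  [F, E, D are collinear ∩ CD ⟂ FE]
4. D_y = 467626/70325  [F, E, D are collinear ∩ CD ⟂ FE]
   → D = (-824743/70325, 467626/70325)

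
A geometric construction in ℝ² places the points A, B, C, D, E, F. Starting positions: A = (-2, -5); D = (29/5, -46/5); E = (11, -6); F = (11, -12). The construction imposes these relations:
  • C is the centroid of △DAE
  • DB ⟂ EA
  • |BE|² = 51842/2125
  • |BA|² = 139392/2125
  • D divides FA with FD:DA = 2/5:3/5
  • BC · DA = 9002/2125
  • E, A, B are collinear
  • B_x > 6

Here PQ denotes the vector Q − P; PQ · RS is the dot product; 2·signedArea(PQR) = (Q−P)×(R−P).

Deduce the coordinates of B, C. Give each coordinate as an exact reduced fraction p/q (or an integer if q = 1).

B = (2582/425, -2389/425)
C = (74/15, -101/15)

1. B_x = 2582/425  [E, A, B are collinear ∩ DB ⟂ EA]
2. B_y = -2389/425  [E, A, B are collinear ∩ DB ⟂ EA]
   → B = (2582/425, -2389/425)
3. C_x = 74/15  [C is the centroid of △DAE]
4. C_y = -101/15  [C is the centroid of △DAE]
   → C = (74/15, -101/15)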